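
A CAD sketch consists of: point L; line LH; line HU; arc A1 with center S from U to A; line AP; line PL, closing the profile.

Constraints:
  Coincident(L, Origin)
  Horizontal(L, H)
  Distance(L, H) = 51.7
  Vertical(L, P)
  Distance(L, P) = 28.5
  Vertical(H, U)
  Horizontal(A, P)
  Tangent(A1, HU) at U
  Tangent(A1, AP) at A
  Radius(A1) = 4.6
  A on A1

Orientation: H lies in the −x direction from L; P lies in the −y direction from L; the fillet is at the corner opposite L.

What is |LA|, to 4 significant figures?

55.05

The virtual corner opposite L is at (-51.70, -28.50). The tangent condition forces SU to be normal to HU and tangency of A1 to AP means the radius SA is perpendicular to AP, with radius 4.6, so the center S sits 4.6 in from both sides at S = (-47.10, -23.90). That places the tangent points at U = (-51.70, -23.90) on HU and A = (-47.10, -28.50) on AP. Then |LA| = |A − L| = 55.05.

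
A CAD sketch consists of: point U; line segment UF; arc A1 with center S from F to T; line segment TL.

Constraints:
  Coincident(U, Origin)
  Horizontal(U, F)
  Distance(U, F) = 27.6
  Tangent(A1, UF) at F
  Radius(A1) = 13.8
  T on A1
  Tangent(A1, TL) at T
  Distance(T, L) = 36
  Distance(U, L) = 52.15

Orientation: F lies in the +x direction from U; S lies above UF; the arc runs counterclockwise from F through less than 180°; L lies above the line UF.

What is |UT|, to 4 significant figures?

44.37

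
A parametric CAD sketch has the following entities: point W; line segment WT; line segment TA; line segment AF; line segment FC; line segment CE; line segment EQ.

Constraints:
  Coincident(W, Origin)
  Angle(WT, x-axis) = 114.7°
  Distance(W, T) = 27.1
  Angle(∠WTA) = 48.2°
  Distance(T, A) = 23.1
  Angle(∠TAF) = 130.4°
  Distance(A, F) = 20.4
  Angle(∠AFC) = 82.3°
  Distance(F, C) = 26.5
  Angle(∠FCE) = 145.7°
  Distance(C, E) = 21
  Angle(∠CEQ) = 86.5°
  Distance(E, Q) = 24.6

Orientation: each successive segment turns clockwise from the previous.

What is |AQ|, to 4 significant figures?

28.29

W is at the origin; WT runs at 114.7° with length 27.1, so T = (-11.32, 24.62). ∠WTA = 48.2° gives TA at -17.10° from the x-axis; with |TA| = 23.1, A = (10.75, 17.83). ∠TAF = 130.4° gives AF at -66.70° from the x-axis; with |AF| = 20.4, F = (18.82, -0.9081). ∠AFC = 82.3° gives FC at -164.4° from the x-axis; with |FC| = 26.5, C = (-6.700, -8.034). ∠FCE = 145.7° gives CE at 161.3° from the x-axis; with |CE| = 21.0, E = (-26.59, -1.302). ∠CEQ = 86.5° gives EQ at 67.80° from the x-axis; with |EQ| = 24.6, Q = (-17.30, 21.47). Then |AQ| = |Q − A| = 28.29.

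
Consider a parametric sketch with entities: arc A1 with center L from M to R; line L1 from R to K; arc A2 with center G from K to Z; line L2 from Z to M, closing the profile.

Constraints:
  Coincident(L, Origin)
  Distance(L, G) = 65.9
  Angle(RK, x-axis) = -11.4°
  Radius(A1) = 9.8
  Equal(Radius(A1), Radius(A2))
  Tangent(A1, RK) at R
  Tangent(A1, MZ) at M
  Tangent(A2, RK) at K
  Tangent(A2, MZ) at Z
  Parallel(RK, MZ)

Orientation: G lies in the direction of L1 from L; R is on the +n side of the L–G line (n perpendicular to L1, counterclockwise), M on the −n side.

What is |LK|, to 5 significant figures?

66.625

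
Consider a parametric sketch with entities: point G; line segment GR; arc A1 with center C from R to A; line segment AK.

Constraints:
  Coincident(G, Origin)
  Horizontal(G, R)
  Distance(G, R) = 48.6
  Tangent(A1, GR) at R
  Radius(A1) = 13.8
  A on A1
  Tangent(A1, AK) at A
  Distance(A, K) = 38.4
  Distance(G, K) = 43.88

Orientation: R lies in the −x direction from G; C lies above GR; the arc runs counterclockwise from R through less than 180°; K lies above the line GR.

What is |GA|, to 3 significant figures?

37.3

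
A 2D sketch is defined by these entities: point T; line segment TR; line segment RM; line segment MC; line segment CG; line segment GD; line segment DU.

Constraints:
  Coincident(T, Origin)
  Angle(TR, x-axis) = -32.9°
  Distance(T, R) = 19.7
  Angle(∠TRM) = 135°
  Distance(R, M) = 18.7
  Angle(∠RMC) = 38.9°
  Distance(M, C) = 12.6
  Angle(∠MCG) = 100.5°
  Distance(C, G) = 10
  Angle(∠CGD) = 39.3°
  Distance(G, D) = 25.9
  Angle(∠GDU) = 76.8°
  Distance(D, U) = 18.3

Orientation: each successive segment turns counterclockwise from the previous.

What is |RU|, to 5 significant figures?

29.997

∠CGD = 39.3° gives GD at 13.400° from the x-axis; with |GD| = 25.9, D = (42.713, -3.0521). ∠GDU = 76.8° gives DU at 116.60° from the x-axis; with |DU| = 18.3, U = (34.519, 13.311). Then |RU| = |U − R| = 29.997.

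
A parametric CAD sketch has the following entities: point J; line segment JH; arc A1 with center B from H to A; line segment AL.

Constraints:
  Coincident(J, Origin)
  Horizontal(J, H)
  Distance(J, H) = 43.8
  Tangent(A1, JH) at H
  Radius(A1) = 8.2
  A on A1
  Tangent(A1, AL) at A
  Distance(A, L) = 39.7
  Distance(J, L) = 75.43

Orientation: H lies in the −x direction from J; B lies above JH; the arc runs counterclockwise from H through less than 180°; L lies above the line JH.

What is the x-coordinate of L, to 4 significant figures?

-60.40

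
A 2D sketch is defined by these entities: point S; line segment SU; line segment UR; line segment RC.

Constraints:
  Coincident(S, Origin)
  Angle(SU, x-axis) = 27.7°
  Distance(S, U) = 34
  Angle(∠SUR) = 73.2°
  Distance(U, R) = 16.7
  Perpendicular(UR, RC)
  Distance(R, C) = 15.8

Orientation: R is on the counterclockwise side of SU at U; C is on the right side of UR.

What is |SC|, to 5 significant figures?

48.835

S is at the origin; SU runs at 27.7° with length 34.0, so U = 34.0·(cos 27.7°, sin 27.7°) = (30.103, 15.805). ∠SUR = 73.2°, so UR runs at 27.7° + (180° − 73.2°) = 134.50° from the x-axis; with |UR| = 16.7, R = U + 16.7·(cos 134.50°, sin 134.50°) = (18.398, 27.716). UR is perpendicular to RC; with |RC| = 15.8 on the right of UR, C = R + 15.8·(0.71325, 0.70091) = (29.668, 38.790). Then |SC| = |C − S| = 48.835.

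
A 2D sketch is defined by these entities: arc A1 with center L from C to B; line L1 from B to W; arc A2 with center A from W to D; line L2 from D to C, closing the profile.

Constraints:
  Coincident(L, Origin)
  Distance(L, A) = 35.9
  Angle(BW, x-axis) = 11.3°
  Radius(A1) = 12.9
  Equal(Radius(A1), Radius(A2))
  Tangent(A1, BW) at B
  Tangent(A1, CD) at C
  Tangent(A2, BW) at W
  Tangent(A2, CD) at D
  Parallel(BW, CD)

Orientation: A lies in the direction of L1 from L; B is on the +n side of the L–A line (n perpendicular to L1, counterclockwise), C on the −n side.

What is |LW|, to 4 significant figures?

38.15

The slot axis is L1's direction at 11.3°, so u = (cos 11.3°, sin 11.3°) = (0.9806, 0.1959) and n = (−sin 11.3°, cos 11.3°) = (-0.1959, 0.9806). L is at the origin and A lies 35.9 along u from L, so A = 35.9·u = (35.20, 7.034). Tangency of A1 to both parallel lines with radius 12.9 puts B and C at L ± 12.9·n: B = (-2.528, 12.65), C = (2.528, -12.65). Equal radii place W and D the same way about A: W = A + 12.9·n = (32.68, 19.68), D = A − 12.9·n = (37.73, -5.615). Then |LW| = |W − L| = 38.15.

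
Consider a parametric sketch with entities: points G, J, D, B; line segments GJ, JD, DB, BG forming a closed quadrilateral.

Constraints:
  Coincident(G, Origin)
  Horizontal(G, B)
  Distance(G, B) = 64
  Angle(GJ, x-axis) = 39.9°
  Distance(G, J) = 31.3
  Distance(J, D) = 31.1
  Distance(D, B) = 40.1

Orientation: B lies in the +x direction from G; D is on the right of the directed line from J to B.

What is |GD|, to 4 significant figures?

27.71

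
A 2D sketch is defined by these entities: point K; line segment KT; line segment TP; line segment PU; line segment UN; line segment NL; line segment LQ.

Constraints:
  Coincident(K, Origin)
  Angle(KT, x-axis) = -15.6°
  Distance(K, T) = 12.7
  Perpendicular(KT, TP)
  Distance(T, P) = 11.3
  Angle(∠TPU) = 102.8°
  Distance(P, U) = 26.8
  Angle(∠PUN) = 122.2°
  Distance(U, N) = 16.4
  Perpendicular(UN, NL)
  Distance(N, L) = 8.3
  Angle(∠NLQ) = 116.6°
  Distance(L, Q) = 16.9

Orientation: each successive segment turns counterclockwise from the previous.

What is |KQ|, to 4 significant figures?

5.987

UN is perpendicular to NL, so NL runs at -60.60°; with |NL| = 8.3, L = (-18.52, 4.933). ∠NLQ = 116.6° gives LQ at 2.800° from the x-axis; with |LQ| = 16.9, Q = (-1.637, 5.759). Then |KQ| = |Q − K| = 5.987.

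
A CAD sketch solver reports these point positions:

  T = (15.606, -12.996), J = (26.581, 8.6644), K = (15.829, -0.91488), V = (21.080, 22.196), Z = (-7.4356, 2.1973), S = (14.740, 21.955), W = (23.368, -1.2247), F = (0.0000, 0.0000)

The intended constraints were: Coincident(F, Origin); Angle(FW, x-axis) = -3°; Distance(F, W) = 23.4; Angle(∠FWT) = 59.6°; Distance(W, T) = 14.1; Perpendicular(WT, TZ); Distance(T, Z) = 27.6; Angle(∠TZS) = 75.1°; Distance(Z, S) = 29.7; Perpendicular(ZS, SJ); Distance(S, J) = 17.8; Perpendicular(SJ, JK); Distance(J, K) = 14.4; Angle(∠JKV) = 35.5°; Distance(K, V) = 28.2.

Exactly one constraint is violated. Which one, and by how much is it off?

Distance(K, V) = 28.2 — off by 4.50.

F = (0.00, 0.00) ✓; FW at -3.000° ✓; |FW| = 23.40 ✓; ∠FWT = 59.60° ✓; |WT| = 14.10 ✓; ∠(WT, TZ) = 90.00° ✓; |TZ| = 27.60 ✓; ∠TZS = 75.10° ✓; |ZS| = 29.70 ✓; ∠(ZS, SJ) = 90.00° ✓; |SJ| = 17.80 ✓; ∠(SJ, JK) = 90.00° ✓; |JK| = 14.40 ✓; ∠JKV = 35.50° ✓; |KV| = 23.70 ✗.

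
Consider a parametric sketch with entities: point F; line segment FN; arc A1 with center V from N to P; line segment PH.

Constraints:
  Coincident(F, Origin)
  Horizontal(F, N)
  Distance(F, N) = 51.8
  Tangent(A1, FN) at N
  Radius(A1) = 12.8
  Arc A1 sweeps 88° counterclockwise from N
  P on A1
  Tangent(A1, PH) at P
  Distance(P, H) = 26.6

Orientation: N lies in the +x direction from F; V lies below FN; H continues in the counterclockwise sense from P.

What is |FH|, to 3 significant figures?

54.5

On A1, N sits at bearing 90° from V; an 88° counterclockwise sweep puts P at bearing 178°, so P = V + 12.8·(cos 178°, sin 178°) = (39.0, -12.4). The tangent condition forces VP to be normal to PH, so PH runs along (−sin 178°, cos 178°); with |PH| = 26.6, H = (38.1, -38.9). Then |FH| = |H − F| = 54.5.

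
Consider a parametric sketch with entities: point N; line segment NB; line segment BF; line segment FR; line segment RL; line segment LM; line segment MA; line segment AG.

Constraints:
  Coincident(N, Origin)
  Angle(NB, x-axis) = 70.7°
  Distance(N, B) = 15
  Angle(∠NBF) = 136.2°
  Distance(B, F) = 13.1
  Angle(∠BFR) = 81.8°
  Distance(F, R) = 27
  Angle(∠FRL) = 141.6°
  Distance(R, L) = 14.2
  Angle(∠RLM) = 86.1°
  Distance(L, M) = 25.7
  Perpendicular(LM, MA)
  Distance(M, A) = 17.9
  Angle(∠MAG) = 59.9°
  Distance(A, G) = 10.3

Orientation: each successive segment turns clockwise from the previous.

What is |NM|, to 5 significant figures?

9.0940

N is at the origin; NB runs at 70.7° with length 15.0, so B = (4.9577, 14.157). ∠NBF = 136.2° gives BF at 26.900° from the x-axis; with |BF| = 13.1, F = (16.640, 20.084). ∠BFR = 81.8° gives FR at -71.300° from the x-axis; with |FR| = 27.0, R = (25.297, -5.4908). ∠FRL = 141.6° gives RL at -109.70° from the x-axis; with |RL| = 14.2, L = (20.510, -18.860). ∠RLM = 86.1° gives LM at 156.40° from the x-axis; with |LM| = 25.7, M = (-3.0405, -8.5707). Then |NM| = |M − N| = 9.0940.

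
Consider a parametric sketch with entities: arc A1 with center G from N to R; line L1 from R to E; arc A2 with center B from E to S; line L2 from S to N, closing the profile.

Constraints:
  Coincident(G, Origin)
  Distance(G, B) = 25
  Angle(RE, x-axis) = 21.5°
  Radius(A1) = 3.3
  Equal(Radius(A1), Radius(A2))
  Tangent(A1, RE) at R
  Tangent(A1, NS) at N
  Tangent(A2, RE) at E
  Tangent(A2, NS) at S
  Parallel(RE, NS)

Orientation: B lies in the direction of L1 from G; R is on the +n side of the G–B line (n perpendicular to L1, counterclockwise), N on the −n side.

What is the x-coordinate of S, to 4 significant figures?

24.47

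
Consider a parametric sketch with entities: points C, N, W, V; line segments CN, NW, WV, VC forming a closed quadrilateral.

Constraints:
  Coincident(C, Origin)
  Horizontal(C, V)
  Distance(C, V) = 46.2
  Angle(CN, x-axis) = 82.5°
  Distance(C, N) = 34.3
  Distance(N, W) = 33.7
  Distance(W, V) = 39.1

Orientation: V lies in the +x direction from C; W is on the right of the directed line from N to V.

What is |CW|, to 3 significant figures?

7.11

C is at the origin; C and V share the same y with |CV| = 46.2 and V in +x, so V = (46.2, 0). CN runs at 82.5° with |CN| = 34.3, so N = (4.48, 34.0). W is determined by |NW| = 33.7 and |WV| = 39.1 together: it lies at the intersection of circle(N, 33.7) and circle(V, 39.1). With |NV| = 53.8, the foot of the radical line on NV is 23.3 from N and the perpendicular offset is √(33.7² − 23.3²) = 24.4. Taking the right-of-NV solution: W = (7.10, 0.409).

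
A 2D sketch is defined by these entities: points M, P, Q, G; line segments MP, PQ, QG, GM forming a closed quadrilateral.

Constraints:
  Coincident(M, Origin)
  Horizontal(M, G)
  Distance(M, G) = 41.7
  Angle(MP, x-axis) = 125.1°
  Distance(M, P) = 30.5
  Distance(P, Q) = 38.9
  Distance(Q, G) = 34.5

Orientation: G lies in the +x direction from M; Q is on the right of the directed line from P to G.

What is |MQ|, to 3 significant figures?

8.93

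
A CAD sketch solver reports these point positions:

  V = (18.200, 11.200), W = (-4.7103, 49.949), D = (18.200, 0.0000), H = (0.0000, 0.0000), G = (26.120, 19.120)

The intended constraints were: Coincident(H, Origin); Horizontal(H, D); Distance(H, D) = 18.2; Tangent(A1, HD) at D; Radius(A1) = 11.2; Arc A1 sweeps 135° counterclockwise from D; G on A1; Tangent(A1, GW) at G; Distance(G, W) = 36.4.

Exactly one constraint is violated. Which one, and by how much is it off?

Distance(G, W) = 36.4 — off by 7.20.

H = (0.00, 0.00) ✓; H.y = 0.00, D.y = 0.00 ✓; |HD| = 18.20 ✓; ∠(VD, DH) = 90.00° ✓; |VD| = 11.20 ✓; bearing(V→G) − bearing(V→D) = 135.0° ✓; |VG| = 11.20 ✓; ∠(VG, GW) = 90.00° ✓; |GW| = 43.60 ✗.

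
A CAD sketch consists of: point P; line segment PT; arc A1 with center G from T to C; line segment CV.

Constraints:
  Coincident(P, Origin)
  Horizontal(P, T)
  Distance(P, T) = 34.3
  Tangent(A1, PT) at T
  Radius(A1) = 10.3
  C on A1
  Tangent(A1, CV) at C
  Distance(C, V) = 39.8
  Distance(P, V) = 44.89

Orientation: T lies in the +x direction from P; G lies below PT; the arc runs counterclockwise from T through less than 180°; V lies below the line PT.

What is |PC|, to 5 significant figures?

25.557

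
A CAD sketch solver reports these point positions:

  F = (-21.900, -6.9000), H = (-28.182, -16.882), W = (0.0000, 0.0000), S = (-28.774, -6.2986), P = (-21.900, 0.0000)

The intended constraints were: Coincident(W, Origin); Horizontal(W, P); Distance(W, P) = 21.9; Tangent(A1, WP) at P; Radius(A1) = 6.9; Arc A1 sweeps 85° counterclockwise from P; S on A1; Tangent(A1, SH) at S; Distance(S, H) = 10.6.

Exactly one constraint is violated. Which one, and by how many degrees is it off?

Tangent(A1, SH) at S — off by 8.20°.

W = (0.00, 0.00) ✓; W.y = 0.00, P.y = 0.00 ✓; |WP| = 21.90 ✓; ∠(FP, PW) = 90.00° ✓; |FP| = 6.900 ✓; bearing(F→S) − bearing(F→P) = 85.00° ✓; |FS| = 6.900 ✓; ∠(FS, SH) = 81.80° ✗; |SH| = 10.60 ✓.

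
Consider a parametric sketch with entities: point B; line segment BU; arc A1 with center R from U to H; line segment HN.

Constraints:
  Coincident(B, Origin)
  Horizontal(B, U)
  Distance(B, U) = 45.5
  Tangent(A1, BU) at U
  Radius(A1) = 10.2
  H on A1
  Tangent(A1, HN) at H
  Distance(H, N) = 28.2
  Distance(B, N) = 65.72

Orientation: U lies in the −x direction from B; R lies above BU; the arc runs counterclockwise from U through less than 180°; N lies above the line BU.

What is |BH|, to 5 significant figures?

40.268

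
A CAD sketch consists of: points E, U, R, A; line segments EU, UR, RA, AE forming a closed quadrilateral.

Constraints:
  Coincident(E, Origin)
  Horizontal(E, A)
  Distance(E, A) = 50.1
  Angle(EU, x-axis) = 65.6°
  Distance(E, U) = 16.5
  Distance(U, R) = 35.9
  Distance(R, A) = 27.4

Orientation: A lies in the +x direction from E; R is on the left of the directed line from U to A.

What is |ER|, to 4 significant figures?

48.51

E is at the origin; E and A share the same y with |EA| = 50.1 and A in +x, so A = (50.1, 0). EU runs at 65.6° with |EU| = 16.5, so U = (6.816, 15.03). R is determined by |UR| = 35.9 and |RA| = 27.4 together: it lies at the intersection of circle(U, 35.9) and circle(A, 27.4). With |UA| = 45.82, the foot of the radical line on UA is 28.78 from U and the perpendicular offset is √(35.9² − 28.78²) = 21.46. Taking the left-of-UA solution: R = (41.04, 25.86).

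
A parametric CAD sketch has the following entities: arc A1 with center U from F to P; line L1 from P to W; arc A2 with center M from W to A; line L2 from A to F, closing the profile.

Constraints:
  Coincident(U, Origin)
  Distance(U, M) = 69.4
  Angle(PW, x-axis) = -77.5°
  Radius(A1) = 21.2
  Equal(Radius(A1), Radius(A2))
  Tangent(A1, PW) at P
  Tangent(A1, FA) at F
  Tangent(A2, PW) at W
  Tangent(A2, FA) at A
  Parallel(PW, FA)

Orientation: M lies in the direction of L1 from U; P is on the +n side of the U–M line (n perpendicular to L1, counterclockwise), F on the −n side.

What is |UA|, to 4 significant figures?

72.57

The slot axis is L1's direction at -77.5°, so u = (cos -77.5°, sin -77.5°) = (0.2164, -0.9763) and n = (−sin -77.5°, cos -77.5°) = (0.9763, 0.2164). U is at the origin and M lies 69.4 along u from U, so M = 69.4·u = (15.02, -67.75). Tangency of A1 to both parallel lines with radius 21.2 puts P and F at U ± 21.2·n: P = (20.70, 4.589), F = (-20.70, -4.589). Equal radii place W and A the same way about M: W = M + 21.2·n = (35.72, -63.17), A = M − 21.2·n = (-5.677, -72.34). Then |UA| = |A − U| = 72.57.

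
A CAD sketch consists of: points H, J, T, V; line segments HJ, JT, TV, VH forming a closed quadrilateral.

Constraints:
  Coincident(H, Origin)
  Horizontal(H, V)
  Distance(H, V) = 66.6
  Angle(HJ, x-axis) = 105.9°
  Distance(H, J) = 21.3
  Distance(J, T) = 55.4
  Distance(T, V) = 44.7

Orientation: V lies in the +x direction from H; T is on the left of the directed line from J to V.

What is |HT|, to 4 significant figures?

60.87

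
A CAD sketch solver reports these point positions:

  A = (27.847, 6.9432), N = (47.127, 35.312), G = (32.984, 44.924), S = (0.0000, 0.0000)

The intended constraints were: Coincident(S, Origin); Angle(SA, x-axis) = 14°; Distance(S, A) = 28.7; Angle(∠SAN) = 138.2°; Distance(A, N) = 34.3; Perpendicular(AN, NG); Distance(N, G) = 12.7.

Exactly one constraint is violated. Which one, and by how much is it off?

Distance(N, G) = 12.7 — off by 4.40.

S = (0.00, 0.00) ✓; SA at 14.00° ✓; |SA| = 28.70 ✓; ∠SAN = 138.2° ✓; |AN| = 34.30 ✓; ∠(AN, NG) = 90.00° ✓; |NG| = 17.10 ✗.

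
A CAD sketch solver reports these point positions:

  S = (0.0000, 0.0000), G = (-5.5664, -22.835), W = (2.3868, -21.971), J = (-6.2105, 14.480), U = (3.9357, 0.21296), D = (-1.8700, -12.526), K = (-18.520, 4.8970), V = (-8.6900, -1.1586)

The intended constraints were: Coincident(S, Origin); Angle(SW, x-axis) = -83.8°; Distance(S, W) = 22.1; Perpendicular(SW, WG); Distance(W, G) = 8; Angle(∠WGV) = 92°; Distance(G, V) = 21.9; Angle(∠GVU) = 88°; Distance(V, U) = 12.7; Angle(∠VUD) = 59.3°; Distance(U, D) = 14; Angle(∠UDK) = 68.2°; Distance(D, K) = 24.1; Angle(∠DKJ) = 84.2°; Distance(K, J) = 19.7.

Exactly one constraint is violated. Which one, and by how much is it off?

Distance(K, J) = 19.7 — off by 4.10.

S = (0.00, 0.00) ✓; SW at -83.80° ✓; |SW| = 22.10 ✓; ∠(SW, WG) = 90.00° ✓; |WG| = 8.000 ✓; ∠WGV = 92.00° ✓; |GV| = 21.90 ✓; ∠GVU = 88.00° ✓; |VU| = 12.70 ✓; ∠VUD = 59.30° ✓; |UD| = 14.00 ✓; ∠UDK = 68.20° ✓; |DK| = 24.10 ✓; ∠DKJ = 84.20° ✓; |KJ| = 15.60 ✗.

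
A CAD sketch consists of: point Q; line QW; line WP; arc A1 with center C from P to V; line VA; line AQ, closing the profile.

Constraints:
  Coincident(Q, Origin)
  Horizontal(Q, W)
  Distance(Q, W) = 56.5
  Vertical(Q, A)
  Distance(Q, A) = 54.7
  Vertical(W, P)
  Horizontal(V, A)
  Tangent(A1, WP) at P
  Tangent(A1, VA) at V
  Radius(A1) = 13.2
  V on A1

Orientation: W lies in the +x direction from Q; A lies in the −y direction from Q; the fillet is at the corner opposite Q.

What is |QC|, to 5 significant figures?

59.976

QA is vertical with |QA| = 54.7 and A on the −y side, so A = (0.0000, -54.700). The virtual corner opposite Q is at (56.500, -54.700). A1 meets WP tangentially, so CP is at right angles to WP and the tangent condition forces CV to be normal to VA, with radius 13.2, so the center C sits 13.2 in from both sides at C = (43.300, -41.500). Then |QC| = |C − Q| = 59.976.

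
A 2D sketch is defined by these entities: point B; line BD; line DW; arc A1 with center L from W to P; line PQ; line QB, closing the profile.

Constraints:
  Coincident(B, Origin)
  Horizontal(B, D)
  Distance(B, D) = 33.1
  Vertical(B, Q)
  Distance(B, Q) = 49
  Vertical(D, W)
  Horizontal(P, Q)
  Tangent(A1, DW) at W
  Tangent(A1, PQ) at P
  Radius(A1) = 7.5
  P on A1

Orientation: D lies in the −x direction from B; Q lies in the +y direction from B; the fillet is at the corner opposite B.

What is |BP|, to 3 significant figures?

55.3

B is at the origin; BD is horizontal with |BD| = 33.1 and D on the −x side, so D = (-33.1, 0.00). B and Q share the same x with |BQ| = 49.0 and Q on the +y side, so Q = (0.00, 49.0). The virtual corner opposite B is at (-33.1, 49.0). Since A1 is tangent to DW there, LW ⟂ DW and tangency of A1 to PQ means the radius LP is perpendicular to PQ, with radius 7.5, so the center L sits 7.5 in from both sides at L = (-25.6, 41.5). That places the tangent points at W = (-33.1, 41.5) on DW and P = (-25.6, 49.0) on PQ. Then |BP| = |P − B| = 55.3.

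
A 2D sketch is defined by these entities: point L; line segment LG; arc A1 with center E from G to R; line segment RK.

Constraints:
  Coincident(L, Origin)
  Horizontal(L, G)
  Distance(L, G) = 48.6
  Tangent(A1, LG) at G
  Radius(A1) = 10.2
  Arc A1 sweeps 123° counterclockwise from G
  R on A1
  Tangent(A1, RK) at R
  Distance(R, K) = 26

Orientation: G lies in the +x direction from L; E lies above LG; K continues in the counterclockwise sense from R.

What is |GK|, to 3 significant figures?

38.0

L is at the origin; LG is horizontal with |LG| = 48.6 and G on the +x side, so G = (48.6, 0.00). Since A1 is tangent to LG there, EG ⟂ LG, so E = G + (0, 10.2) = (48.6, 10.2). On A1, G sits at bearing -90° from E; a 123° counterclockwise sweep puts R at bearing 33°, so R = E + 10.2·(cos 33°, sin 33°) = (57.2, 15.8). Since A1 is tangent to RK there, ER ⟂ RK, so RK runs along (−sin 33°, cos 33°); with |RK| = 26.0, K = (43.0, 37.6). Then |GK| = |K − G| = 38.0.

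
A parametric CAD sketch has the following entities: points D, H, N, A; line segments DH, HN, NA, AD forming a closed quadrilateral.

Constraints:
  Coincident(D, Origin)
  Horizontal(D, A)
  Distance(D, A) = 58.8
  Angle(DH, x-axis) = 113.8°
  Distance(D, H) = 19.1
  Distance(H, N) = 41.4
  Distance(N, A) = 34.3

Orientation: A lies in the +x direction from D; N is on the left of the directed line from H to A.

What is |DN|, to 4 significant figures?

40.47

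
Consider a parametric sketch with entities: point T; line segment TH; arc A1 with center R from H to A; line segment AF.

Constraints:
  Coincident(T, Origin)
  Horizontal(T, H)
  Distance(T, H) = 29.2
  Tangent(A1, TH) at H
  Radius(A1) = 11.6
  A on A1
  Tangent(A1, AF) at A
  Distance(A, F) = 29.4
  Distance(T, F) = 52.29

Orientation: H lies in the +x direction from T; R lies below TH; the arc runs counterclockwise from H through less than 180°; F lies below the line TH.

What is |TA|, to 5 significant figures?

24.381

T is at the origin; TH is horizontal with |TH| = 29.2 and H on the +x side, so H = (29.200, 0.0000). Tangency of A1 to TH means the radius RH is perpendicular to TH, so R = H + (0, -11.6) = (29.200, -11.600). Since RA ⟂ AF (tangency), |RF| = √(11.6² + 29.4²) = 31.606 regardless of where A sits on A1. So F lies on both circle(T, 52.29) and circle(R, 31.606); the below-TH intersection is F = (29.455, -43.205). A is the foot of the tangent from F: A = (18.444, -15.944).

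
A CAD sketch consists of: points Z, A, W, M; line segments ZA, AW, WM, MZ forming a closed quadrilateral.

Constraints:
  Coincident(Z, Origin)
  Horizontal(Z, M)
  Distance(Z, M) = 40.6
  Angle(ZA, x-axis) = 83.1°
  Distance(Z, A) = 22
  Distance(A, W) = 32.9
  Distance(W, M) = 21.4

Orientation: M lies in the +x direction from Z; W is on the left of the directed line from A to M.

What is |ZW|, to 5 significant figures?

41.162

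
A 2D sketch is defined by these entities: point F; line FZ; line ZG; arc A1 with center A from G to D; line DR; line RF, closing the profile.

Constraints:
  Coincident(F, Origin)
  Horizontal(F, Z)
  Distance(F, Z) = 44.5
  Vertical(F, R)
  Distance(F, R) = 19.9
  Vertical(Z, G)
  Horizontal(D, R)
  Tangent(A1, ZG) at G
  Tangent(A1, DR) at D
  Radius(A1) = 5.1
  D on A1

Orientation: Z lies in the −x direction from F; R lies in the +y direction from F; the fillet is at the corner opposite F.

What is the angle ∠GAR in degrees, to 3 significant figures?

173°

The virtual corner opposite F is at (-44.5, 19.9). Since A1 is tangent to ZG there, AG ⟂ ZG and A1 meets DR tangentially, so AD is at right angles to DR, with radius 5.1, so the center A sits 5.1 in from both sides at A = (-39.4, 14.8). That places the tangent points at G = (-44.5, 14.8) on ZG and D = (-39.4, 19.9) on DR. Then cos ∠GAR = AG·AR / (|AG||AR|), giving 173°.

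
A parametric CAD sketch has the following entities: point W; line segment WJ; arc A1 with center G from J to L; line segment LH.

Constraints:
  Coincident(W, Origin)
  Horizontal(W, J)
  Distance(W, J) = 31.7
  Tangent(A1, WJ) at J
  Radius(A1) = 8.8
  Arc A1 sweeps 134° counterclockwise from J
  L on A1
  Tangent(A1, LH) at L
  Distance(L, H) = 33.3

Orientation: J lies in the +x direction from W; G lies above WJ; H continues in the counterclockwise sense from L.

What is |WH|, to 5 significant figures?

41.624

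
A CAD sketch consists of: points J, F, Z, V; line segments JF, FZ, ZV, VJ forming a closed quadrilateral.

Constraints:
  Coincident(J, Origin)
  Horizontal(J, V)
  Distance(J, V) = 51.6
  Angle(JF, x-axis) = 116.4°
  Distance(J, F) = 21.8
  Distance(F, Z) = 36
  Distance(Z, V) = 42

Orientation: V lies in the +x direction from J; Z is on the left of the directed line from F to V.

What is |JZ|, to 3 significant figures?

39.9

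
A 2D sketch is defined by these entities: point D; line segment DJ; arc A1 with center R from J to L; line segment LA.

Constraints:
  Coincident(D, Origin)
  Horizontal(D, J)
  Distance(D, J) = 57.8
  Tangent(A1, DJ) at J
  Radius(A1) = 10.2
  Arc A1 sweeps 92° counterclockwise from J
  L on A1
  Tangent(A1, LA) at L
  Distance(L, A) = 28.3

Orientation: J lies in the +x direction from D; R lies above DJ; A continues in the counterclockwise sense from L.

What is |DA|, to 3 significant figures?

77.4

D is at the origin; D and J share the same y with |DJ| = 57.8 and J on the +x side, so J = (57.8, 0.00). A1 meets DJ tangentially, so RJ is at right angles to DJ, so R = J + (0, 10.2) = (57.8, 10.2). On A1, J sits at bearing -90° from R; a 92° counterclockwise sweep puts L at bearing 2°, so L = R + 10.2·(cos 2°, sin 2°) = (68.0, 10.6). The tangent condition forces RL to be normal to LA, so LA runs along (−sin 2°, cos 2°); with |LA| = 28.3, A = (67.0, 38.8). Then |DA| = |A − D| = 77.4.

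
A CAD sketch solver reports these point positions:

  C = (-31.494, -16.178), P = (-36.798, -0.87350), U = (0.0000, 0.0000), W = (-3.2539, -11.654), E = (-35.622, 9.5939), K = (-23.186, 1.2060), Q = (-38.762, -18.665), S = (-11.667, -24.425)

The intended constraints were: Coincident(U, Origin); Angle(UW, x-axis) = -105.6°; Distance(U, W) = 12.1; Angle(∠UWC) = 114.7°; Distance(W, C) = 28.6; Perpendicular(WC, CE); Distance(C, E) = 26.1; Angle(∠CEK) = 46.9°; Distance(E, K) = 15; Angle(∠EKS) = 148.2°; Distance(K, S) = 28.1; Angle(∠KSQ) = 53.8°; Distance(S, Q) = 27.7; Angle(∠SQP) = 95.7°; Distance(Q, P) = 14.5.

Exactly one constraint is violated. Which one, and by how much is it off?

Distance(Q, P) = 14.5 — off by 3.40.

U = (0.00, 0.00) ✓; UW at -105.6° ✓; |UW| = 12.10 ✓; ∠UWC = 114.7° ✓; |WC| = 28.60 ✓; ∠(WC, CE) = 90.00° ✓; |CE| = 26.10 ✓; ∠CEK = 46.90° ✓; |EK| = 15.00 ✓; ∠EKS = 148.2° ✓; |KS| = 28.10 ✓; ∠KSQ = 53.80° ✓; |SQ| = 27.70 ✓; ∠SQP = 95.70° ✓; |QP| = 17.90 ✗.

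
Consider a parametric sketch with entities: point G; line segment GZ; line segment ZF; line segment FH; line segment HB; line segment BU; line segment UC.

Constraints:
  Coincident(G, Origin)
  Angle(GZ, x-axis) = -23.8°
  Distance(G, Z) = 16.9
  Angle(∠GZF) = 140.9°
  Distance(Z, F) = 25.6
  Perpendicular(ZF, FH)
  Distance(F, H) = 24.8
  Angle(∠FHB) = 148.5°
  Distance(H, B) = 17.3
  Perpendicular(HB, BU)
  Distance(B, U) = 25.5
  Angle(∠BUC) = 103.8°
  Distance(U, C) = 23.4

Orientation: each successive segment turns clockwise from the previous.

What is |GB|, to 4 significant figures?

41.42

ZF ⟂ FH, so FH runs at -152.9°; with |FH| = 24.8, H = (5.047, -40.91). ∠FHB = 148.5° gives HB at 175.6° from the x-axis; with |HB| = 17.3, B = (-12.20, -39.58). Then |GB| = |B − G| = 41.42.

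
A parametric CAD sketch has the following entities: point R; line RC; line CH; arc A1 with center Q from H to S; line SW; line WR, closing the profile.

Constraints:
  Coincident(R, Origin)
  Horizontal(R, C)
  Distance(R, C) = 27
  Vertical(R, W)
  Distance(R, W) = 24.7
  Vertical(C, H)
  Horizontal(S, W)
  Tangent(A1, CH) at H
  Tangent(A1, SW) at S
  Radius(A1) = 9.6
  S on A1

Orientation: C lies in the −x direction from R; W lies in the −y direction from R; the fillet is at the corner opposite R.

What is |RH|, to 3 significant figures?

30.9

R is at the origin; R and C share the same y with |RC| = 27.0 and C on the −x side, so C = (-27.0, 0.00). R and W share the same x with |RW| = 24.7 and W on the −y side, so W = (0.00, -24.7). The virtual corner opposite R is at (-27.0, -24.7). A1 meets CH tangentially, so QH is at right angles to CH and A1 meets SW tangentially, so QS is at right angles to SW, with radius 9.6, so the center Q sits 9.6 in from both sides at Q = (-17.4, -15.1). That places the tangent points at H = (-27.0, -15.1) on CH and S = (-17.4, -24.7) on SW. Then |RH| = |H − R| = 30.9.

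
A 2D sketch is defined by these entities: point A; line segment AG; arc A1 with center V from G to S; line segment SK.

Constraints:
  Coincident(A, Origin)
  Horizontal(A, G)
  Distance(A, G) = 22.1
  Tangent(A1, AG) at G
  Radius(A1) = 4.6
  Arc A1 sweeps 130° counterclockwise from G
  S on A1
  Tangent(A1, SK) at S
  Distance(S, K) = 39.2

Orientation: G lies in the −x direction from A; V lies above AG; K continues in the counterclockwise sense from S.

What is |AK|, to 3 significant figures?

57.7

A is at the origin; AG is horizontal with |AG| = 22.1 and G on the −x side, so G = (-22.1, 0.00). Tangency of A1 to AG means the radius VG is perpendicular to AG, so V = G + (0, 4.6) = (-22.1, 4.60). On A1, G sits at bearing -90° from V; a 130° counterclockwise sweep puts S at bearing 40°, so S = V + 4.6·(cos 40°, sin 40°) = (-18.6, 7.56). Tangency of A1 to SK means the radius VS is perpendicular to SK, so SK runs along (−sin 40°, cos 40°); with |SK| = 39.2, K = (-43.8, 37.6). Then |AK| = |K − A| = 57.7.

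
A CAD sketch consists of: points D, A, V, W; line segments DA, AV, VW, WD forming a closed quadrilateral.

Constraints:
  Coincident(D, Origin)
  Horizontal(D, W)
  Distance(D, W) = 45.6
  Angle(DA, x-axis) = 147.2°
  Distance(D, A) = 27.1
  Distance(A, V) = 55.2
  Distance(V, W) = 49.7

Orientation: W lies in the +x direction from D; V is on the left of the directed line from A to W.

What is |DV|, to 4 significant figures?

50.45

D is at the origin; D and W share the same y with |DW| = 45.6 and W in +x, so W = (45.6, 0). DA runs at 147.2° with |DA| = 27.1, so A = (-22.78, 14.68). V is determined by |AV| = 55.2 and |VW| = 49.7 together: it lies at the intersection of circle(A, 55.2) and circle(W, 49.7). With |AW| = 69.94, the foot of the radical line on AW is 39.09 from A and the perpendicular offset is √(55.2² − 39.09²) = 38.97. Taking the left-of-AW solution: V = (23.62, 44.58).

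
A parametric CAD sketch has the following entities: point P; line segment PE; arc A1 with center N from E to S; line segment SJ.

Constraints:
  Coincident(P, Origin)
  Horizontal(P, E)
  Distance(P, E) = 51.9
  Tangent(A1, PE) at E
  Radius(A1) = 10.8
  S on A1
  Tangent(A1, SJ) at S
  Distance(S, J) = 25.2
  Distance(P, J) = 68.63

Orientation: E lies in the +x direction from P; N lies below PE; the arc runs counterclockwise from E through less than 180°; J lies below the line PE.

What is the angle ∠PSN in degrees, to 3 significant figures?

124°

Checks: |NS| = 10.80 ✓; ∠(NS, SJ) = 90.00° ✓; |SJ| = 25.20 ✓; |PJ| = 68.63 ✓.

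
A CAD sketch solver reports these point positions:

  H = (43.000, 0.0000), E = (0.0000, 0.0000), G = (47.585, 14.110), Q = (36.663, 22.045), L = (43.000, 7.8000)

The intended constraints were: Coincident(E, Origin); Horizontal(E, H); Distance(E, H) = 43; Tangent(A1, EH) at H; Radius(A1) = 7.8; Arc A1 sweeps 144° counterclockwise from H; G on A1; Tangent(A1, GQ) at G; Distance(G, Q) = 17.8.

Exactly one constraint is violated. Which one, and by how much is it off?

Distance(G, Q) = 17.8 — off by 4.30.

E = (0.00, 0.00) ✓; E.y = 0.00, H.y = 0.00 ✓; |EH| = 43.00 ✓; ∠(LH, HE) = 90.00° ✓; |LH| = 7.800 ✓; bearing(L→G) − bearing(L→H) = 144.0° ✓; |LG| = 7.800 ✓; ∠(LG, GQ) = 90.00° ✓; |GQ| = 13.50 ✗.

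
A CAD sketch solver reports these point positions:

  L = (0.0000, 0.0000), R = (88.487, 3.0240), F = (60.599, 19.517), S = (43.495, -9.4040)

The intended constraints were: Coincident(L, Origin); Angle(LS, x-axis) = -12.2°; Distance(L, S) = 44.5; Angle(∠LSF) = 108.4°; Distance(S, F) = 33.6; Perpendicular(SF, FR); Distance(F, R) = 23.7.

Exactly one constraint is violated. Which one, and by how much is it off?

Distance(F, R) = 23.7 — off by 8.70.

L = (0.00, 0.00) ✓; LS at -12.20° ✓; |LS| = 44.50 ✓; ∠LSF = 108.4° ✓; |SF| = 33.60 ✓; ∠(SF, FR) = 90.00° ✓; |FR| = 32.40 ✗.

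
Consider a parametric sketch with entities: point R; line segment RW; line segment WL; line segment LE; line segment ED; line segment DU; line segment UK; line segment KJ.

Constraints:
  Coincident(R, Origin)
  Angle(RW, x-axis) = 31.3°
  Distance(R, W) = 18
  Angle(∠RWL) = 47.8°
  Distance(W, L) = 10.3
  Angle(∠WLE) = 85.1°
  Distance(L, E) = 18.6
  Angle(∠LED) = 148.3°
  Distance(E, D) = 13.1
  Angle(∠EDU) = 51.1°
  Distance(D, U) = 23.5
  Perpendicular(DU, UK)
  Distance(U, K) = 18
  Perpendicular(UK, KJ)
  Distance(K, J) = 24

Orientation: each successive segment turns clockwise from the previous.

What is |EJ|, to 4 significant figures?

11.71

R is at the origin; RW runs at 31.3° with length 18.0, so W = (15.38, 9.351). ∠RWL = 47.8° gives WL at -100.9° from the x-axis; with |WL| = 10.3, L = (13.43, -0.7628). ∠WLE = 85.1° gives LE at 164.2° from the x-axis; with |LE| = 18.6, E = (-4.465, 4.302). ∠LED = 148.3° gives ED at 132.5° from the x-axis; with |ED| = 13.1, D = (-13.31, 13.96). ∠EDU = 51.1° gives DU at 3.600° from the x-axis; with |DU| = 23.5, U = (10.14, 15.44). DU is perpendicular to UK, so UK runs at -86.40°; with |UK| = 18.0, K = (11.27, -2.529). The perpendicularity gives KJ at right angles to UK, so KJ runs at -176.4°; with |KJ| = 24.0, J = (-12.68, -4.036). Then |EJ| = |J − E| = 11.71.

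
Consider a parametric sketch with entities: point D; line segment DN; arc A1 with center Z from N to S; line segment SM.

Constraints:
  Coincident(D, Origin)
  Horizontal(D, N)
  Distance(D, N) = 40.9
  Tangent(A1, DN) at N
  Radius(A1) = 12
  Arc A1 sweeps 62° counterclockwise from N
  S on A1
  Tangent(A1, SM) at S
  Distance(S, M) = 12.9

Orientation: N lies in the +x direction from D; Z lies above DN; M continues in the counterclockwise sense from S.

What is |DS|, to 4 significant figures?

51.89

D is at the origin; DN is horizontal with |DN| = 40.9 and N on the +x side, so N = (40.90, 0.000). A1 meets DN tangentially, so ZN is at right angles to DN, so Z = N + (0, 12) = (40.90, 12.00). On A1, N sits at bearing -90° from Z; a 62° counterclockwise sweep puts S at bearing -28°, so S = Z + 12.0·(cos -28°, sin -28°) = (51.50, 6.366). Then |DS| = |S − D| = 51.89.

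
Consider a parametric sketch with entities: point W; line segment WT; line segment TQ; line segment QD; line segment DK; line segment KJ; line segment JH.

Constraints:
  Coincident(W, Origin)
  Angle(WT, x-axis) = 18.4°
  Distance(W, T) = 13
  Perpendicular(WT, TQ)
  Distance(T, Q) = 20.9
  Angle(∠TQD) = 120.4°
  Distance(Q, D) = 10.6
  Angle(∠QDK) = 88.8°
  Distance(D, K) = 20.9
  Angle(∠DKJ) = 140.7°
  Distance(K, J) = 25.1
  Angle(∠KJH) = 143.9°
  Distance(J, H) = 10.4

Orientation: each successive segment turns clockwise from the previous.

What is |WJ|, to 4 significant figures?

16.80

W is at the origin; WT runs at 18.4° with length 13.0, so T = (12.34, 4.103). WT is perpendicular to TQ, so TQ runs at -71.60°; with |TQ| = 20.9, Q = (18.93, -15.73). ∠TQD = 120.4° gives QD at -131.2° from the x-axis; with |QD| = 10.6, D = (11.95, -23.70). ∠QDK = 88.8° gives DK at 137.6° from the x-axis; with |DK| = 20.9, K = (-3.483, -9.611). ∠DKJ = 140.7° gives KJ at 98.30° from the x-axis; with |KJ| = 25.1, J = (-7.107, 15.23). Then |WJ| = |J − W| = 16.80.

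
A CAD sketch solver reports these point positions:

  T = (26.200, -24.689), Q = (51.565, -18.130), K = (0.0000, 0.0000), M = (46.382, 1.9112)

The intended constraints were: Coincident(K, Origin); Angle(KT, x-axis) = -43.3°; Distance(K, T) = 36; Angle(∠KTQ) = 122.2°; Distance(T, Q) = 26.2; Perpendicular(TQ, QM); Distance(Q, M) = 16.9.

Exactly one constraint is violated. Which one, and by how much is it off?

Distance(Q, M) = 16.9 — off by 3.80.

K = (0.00, 0.00) ✓; KT at -43.30° ✓; |KT| = 36.00 ✓; ∠KTQ = 122.2° ✓; |TQ| = 26.20 ✓; ∠(TQ, QM) = 90.00° ✓; |QM| = 20.70 ✗.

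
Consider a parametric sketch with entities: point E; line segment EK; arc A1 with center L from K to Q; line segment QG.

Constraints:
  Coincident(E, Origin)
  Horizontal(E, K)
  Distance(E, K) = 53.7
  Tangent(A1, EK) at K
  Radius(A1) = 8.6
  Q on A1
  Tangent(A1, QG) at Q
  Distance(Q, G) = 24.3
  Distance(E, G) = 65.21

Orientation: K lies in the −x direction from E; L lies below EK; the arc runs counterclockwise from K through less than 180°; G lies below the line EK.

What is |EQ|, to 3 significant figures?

62.9

Checks: |LQ| = 8.600 ✓; ∠(LQ, QG) = 90.00° ✓; |QG| = 24.30 ✓; |EG| = 65.21 ✓.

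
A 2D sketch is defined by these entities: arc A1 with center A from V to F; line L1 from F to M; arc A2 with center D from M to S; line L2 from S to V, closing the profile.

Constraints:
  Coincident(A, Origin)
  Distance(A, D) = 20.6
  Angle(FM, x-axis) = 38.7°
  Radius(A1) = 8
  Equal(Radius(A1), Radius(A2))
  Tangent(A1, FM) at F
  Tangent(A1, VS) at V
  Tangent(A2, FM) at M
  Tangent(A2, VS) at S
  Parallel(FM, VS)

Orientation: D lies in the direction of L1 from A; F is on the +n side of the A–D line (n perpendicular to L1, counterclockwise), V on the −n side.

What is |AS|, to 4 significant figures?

22.10

The slot axis is L1's direction at 38.7°, so u = (cos 38.7°, sin 38.7°) = (0.7804, 0.6252) and n = (−sin 38.7°, cos 38.7°) = (-0.6252, 0.7804). A is at the origin and D lies 20.6 along u from A, so D = 20.6·u = (16.08, 12.88). Tangency of A1 to both parallel lines with radius 8.0 puts F and V at A ± 8.0·n: F = (-5.002, 6.243), V = (5.002, -6.243). Equal radii place M and S the same way about D: M = D + 8.0·n = (11.07, 19.12), S = D − 8.0·n = (21.08, 6.637). Then |AS| = |S − A| = 22.10.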